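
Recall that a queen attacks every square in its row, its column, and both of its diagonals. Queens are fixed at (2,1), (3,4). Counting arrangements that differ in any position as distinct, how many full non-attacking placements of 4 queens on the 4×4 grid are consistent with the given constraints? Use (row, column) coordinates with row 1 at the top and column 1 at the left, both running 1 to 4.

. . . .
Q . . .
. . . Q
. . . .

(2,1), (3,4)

1

Branch on row 1: col 3 → 1.
Sum: 1 = 1.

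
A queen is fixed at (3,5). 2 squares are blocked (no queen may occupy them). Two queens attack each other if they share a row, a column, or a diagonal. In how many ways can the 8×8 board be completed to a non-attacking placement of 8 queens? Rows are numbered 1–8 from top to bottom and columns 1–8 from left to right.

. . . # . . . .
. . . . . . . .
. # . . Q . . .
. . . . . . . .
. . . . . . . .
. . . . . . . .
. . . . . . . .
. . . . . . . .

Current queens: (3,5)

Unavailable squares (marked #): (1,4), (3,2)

Branch on row 1: col 1 → 1; col 2 → 1; col 6 → 3; col 8 → 1.
Sum: 1 + 1 + 3 + 1 = 6.

6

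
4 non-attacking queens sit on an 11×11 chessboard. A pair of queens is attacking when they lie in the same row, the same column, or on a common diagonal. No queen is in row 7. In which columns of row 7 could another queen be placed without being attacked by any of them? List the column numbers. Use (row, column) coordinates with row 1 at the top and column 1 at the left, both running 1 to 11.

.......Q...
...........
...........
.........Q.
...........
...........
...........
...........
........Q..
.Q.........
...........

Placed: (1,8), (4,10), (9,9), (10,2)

(1,8) attacks row 7 at column 8 and diagonals 2.
(4,10) attacks row 7 at column 10 and diagonals 7.
(9,9) attacks row 7 at column 9 and diagonals 7, 11.
(10,2) attacks row 7 at column 2 and diagonals 5.
Attacked columns: {2, 5, 7, 8, 9, 10, 11}. Safe: {1, 3, 4, 6}.

columns 1, 3, 4, 6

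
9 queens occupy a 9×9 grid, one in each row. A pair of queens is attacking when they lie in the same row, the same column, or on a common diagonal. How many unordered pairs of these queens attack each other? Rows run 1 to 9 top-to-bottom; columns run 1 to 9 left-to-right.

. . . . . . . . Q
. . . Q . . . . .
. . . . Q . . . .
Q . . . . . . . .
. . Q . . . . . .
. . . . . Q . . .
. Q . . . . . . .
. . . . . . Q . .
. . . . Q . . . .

3

Same column: (3,5)–(9,5) (column 5).
Same diagonal: (2,4)–(3,5) (|2−3| = |4−5| = 1); (3,5)–(5,3) (|3−5| = |5−3| = 2).
Total attacking pairs: 3.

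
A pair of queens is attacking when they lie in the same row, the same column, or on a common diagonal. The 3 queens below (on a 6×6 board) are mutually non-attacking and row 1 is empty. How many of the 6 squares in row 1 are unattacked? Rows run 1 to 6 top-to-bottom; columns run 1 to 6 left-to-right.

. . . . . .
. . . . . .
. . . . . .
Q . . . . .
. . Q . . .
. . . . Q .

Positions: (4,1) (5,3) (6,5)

(4,1) attacks row 1 at column 1 and diagonals 4.
(5,3) attacks row 1 at column 3.
(6,5) attacks row 1 at column 5.
Attacked columns: {1, 3, 4, 5}. Safe: {2, 6}.

2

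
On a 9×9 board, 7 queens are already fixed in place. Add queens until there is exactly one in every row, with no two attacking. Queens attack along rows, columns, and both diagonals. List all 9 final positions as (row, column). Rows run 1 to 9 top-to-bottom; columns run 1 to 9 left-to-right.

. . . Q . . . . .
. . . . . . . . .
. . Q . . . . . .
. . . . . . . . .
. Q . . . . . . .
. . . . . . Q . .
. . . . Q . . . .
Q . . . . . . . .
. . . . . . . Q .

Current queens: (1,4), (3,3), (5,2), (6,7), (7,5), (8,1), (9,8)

Row 2: attacked by (1,4)→{3,4,5}; (3,3)→{2,3,4}; (5,2)→{2,5}; (6,7)→{3,7}; (7,5)→{5}; (8,1)→{1,7}; (9,8)→{1,8}. Safe: 6, 9. Place at column 9.
Row 4: attacked by (1,4)→{1,4,7}; (2,9)→{7,9}; (3,3)→{2,3,4}; (5,2)→{1,2,3}; (6,7)→{5,7,9}; (7,5)→{2,5,8}; (8,1)→{1,5}; (9,8)→{3,8}. Safe: 6. Place at column 6.
Columns [4, 9, 3, 6, 2, 7, 5, 1, 8], r−c [-3, -7, 0, -2, 3, -1, 2, 7, 1], r+c [5, 11, 6, 10, 7, 13, 12, 9, 17] are all distinct, so no two queens attack.

(1,4) (2,9) (3,3) (4,6) (5,2) (6,7) (7,5) (8,1) (9,8)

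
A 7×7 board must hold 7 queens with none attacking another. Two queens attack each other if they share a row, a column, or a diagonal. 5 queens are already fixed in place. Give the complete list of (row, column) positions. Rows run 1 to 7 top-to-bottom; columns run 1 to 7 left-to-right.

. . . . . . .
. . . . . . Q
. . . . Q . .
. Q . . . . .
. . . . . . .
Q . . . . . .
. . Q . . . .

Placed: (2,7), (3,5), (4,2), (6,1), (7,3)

Row 1: attacked by (2,7)→{6,7}; (3,5)→{3,5,7}; (4,2)→{2,5}; (6,1)→{1,6}; (7,3)→{3}. Safe: 4. Place at column 4.
Row 5: attacked by (1,4)→{4}; (2,7)→{4,7}; (3,5)→{3,5,7}; (4,2)→{1,2,3}; (6,1)→{1,2}; (7,3)→{1,3,5}. Safe: 6. Place at column 6.
Columns [4, 7, 5, 2, 6, 1, 3], r−c [-3, -5, -2, 2, -1, 5, 4], r+c [5, 9, 8, 6, 11, 7, 10] are all distinct, so no two queens attack.

(1,4) (2,7) (3,5) (4,2) (5,6) (6,1) (7,3)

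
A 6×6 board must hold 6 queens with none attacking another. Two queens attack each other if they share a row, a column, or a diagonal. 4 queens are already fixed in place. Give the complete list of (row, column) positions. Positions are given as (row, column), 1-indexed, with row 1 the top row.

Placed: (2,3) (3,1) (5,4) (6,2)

(1,5) (2,3) (3,1) (4,6) (5,4) (6,2)

Row 1: attacked by (2,3)→{2,3,4}; (3,1)→{1,3}; (5,4)→{4}; (6,2)→{2}. Safe: 5, 6. Place at column 5.
Row 4: attacked by (1,5)→{2,5}; (2,3)→{1,3,5}; (3,1)→{1,2}; (5,4)→{3,4,5}; (6,2)→{2,4}. Safe: 6. Place at column 6.
Columns [5, 3, 1, 6, 4, 2], r−c [-4, -1, 2, -2, 1, 4], r+c [6, 5, 4, 10, 9, 8] are all distinct, so no two queens attack.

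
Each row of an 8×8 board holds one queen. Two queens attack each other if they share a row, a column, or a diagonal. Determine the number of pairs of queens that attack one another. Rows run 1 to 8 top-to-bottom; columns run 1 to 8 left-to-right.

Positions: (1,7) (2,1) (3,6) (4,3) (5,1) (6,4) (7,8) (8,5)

Same column: (2,1)–(5,1) (column 1).
Same diagonal: (2,1)–(4,3) (|2−4| = |1−3| = 2).
Total attacking pairs: 2.

2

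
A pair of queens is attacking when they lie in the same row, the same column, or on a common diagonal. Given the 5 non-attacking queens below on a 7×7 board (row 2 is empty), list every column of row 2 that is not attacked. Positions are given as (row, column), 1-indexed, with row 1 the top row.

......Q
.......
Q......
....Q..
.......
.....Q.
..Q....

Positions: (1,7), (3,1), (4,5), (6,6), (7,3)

columns 4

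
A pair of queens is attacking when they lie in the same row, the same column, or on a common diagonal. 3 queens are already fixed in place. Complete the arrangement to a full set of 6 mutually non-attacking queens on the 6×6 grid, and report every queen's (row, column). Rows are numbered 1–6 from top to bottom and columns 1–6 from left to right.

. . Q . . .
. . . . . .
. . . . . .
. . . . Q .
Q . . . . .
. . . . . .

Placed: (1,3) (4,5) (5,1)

(1,3) (2,6) (3,2) (4,5) (5,1) (6,4)

Row 2: attacked by (1,3)→{2,3,4}; (4,5)→{3,5}; (5,1)→{1,4}. Safe: 6. Place at column 6.
Row 3: attacked by (1,3)→{1,3,5}; (2,6)→{5,6}; (4,5)→{4,5,6}; (5,1)→{1,3}. Safe: 2. Place at column 2.
Row 6: attacked by (1,3)→{3}; (2,6)→{2,6}; (3,2)→{2,5}; (4,5)→{3,5}; (5,1)→{1,2}. Safe: 4. Place at column 4.
Columns [3, 6, 2, 5, 1, 4], r−c [-2, -4, 1, -1, 4, 2], r+c [4, 8, 5, 9, 6, 10] are all distinct, so no two queens attack.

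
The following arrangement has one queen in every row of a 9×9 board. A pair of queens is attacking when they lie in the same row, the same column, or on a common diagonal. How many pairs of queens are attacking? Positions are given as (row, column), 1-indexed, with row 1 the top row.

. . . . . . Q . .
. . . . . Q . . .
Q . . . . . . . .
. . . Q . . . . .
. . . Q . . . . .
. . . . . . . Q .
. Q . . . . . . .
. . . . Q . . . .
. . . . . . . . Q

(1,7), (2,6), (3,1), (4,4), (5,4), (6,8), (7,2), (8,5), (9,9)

Same column: (4,4)–(5,4) (column 4).
Same diagonal: (1,7)–(2,6) (|1−2| = |7−6| = 1); (1,7)–(4,4) (|1−4| = |7−4| = 3); (2,6)–(4,4) (|2−4| = |6−4| = 2); (4,4)–(9,9) (|4−9| = |4−9| = 5); (5,4)–(7,2) (|5−7| = |4−2| = 2).
Total attacking pairs: 6.

6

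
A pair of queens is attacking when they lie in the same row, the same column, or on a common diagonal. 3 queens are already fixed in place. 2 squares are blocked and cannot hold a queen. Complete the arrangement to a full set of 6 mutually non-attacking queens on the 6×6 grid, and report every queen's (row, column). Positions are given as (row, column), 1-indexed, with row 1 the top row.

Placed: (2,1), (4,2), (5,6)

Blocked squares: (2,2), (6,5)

Row 1: attacked by (2,1)→{1,2}; (4,2)→{2,5}; (5,6)→{2,6}. Safe: 3, 4. Place at column 4.
Row 3: attacked by (1,4)→{2,4,6}; (2,1)→{1,2}; (4,2)→{1,2,3}; (5,6)→{4,6}. Safe: 5. Place at column 5.
Row 6: attacked by (1,4)→{4}; (2,1)→{1,5}; (3,5)→{2,5}; (4,2)→{2,4}; (5,6)→{5,6}. Blocked: 5. Safe: 3. Place at column 3.
Columns [4, 1, 5, 2, 6, 3], r−c [-3, 1, -2, 2, -1, 3], r+c [5, 3, 8, 6, 11, 9] are all distinct, so no two queens attack.

(1,4) (2,1) (3,5) (4,2) (5,6) (6,3)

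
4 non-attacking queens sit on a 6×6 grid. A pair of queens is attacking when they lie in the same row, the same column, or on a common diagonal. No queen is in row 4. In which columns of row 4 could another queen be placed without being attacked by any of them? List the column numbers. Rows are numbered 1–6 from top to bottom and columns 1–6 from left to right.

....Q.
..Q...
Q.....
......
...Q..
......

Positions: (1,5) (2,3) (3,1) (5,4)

columns 6

(1,5) attacks row 4 at column 5 and diagonals 2.
(2,3) attacks row 4 at column 3 and diagonals 1, 5.
(3,1) attacks row 4 at column 1 and diagonals 2.
(5,4) attacks row 4 at column 4 and diagonals 3, 5.
Attacked columns: {1, 2, 3, 4, 5}. Safe: {6}.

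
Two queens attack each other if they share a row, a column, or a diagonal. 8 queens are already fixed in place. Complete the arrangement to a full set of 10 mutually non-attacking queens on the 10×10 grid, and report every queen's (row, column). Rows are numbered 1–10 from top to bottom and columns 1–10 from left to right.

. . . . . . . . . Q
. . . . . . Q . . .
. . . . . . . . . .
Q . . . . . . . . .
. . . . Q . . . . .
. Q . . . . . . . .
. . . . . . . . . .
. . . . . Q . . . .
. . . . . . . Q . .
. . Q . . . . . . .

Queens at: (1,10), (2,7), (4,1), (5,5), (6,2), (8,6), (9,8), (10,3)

(1,10) (2,7) (3,4) (4,1) (5,5) (6,2) (7,9) (8,6) (9,8) (10,3)

Row 3: attacked by (1,10)→{8,10}; (2,7)→{6,7,8}; (4,1)→{1,2}; (5,5)→{3,5,7}; (6,2)→{2,5}; (8,6)→{1,6}; (9,8)→{2,8}; (10,3)→{3,10}. Safe: 4, 9. Place at column 4.
Row 7: attacked by (1,10)→{4,10}; (2,7)→{2,7}; (3,4)→{4,8}; (4,1)→{1,4}; (5,5)→{3,5,7}; (6,2)→{1,2,3}; (8,6)→{5,6,7}; (9,8)→{6,8,10}; (10,3)→{3,6}. Safe: 9. Place at column 9.
Columns [10, 7, 4, 1, 5, 2, 9, 6, 8, 3], r−c [-9, -5, -1, 3, 0, 4, -2, 2, 1, 7], r+c [11, 9, 7, 5, 10, 8, 16, 14, 17, 13] are all distinct, so no two queens attack.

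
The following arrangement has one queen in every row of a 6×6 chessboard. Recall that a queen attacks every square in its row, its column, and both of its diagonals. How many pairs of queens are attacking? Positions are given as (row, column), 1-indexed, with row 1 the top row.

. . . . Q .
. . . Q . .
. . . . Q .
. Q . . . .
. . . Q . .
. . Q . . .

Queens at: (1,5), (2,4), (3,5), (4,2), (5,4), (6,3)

7

Same column: (1,5)–(3,5) (column 5); (2,4)–(5,4) (column 4).
Same diagonal: (1,5)–(2,4) (|1−2| = |5−4| = 1); (1,5)–(4,2) (|1−4| = |5−2| = 3); (2,4)–(3,5) (|2−3| = |4−5| = 1); (2,4)–(4,2) (|2−4| = |4−2| = 2); (5,4)–(6,3) (|5−6| = |4−3| = 1).
Total attacking pairs: 7.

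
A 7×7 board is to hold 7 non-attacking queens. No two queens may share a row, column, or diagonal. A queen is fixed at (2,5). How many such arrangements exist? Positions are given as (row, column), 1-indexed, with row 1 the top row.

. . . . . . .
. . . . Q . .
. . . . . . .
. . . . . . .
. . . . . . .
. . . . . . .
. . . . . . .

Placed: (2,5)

Branch on row 1: col 1 → 1; col 2 → 3; col 3 → 1; col 7 → 1.
Sum: 1 + 3 + 1 + 1 = 6.

6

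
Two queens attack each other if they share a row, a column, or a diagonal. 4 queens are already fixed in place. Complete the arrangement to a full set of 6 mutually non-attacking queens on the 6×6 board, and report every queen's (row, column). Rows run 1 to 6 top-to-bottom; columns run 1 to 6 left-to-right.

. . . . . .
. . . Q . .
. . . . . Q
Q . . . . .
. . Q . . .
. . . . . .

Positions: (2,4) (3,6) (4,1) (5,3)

Row 1: attacked by (2,4)→{3,4,5}; (3,6)→{4,6}; (4,1)→{1,4}; (5,3)→{3}. Safe: 2. Place at column 2.
Row 6: attacked by (1,2)→{2}; (2,4)→{4}; (3,6)→{3,6}; (4,1)→{1,3}; (5,3)→{2,3,4}. Safe: 5. Place at column 5.
Columns [2, 4, 6, 1, 3, 5], r−c [-1, -2, -3, 3, 2, 1], r+c [3, 6, 9, 5, 8, 11] are all distinct, so no two queens attack.

(1,2) (2,4) (3,6) (4,1) (5,3) (6,5)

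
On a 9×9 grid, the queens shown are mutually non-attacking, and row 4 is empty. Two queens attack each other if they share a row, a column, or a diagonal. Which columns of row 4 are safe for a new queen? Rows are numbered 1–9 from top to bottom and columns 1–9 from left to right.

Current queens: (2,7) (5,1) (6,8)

(2,7) attacks row 4 at column 7 and diagonals 5, 9.
(5,1) attacks row 4 at column 1 and diagonals 2.
(6,8) attacks row 4 at column 8 and diagonals 6.
Attacked columns: {1, 2, 5, 6, 7, 8, 9}. Safe: {3, 4}.

columns 3, 4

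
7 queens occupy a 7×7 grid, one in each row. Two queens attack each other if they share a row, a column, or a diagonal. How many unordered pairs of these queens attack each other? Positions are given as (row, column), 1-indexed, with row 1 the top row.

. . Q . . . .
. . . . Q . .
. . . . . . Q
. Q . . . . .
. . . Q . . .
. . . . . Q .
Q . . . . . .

All columns are distinct and no two queens satisfy |Δrow| = |Δcol|, so no pair attacks.

0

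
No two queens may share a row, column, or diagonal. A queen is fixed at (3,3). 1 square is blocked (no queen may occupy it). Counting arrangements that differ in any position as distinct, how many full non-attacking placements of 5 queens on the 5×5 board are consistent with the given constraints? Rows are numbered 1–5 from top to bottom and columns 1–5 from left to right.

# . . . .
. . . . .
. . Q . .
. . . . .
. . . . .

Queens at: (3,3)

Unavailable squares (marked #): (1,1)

Branch on row 1: col 2 → 1; col 4 → 1.
Sum: 1 + 1 = 2.

2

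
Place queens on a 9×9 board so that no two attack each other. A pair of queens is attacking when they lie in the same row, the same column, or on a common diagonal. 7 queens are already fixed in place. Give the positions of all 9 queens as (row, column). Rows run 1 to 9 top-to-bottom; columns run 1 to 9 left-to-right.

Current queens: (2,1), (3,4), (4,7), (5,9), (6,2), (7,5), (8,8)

Row 1: attacked by (2,1)→{1,2}; (3,4)→{2,4,6}; (4,7)→{4,7}; (5,9)→{5,9}; (6,2)→{2,7}; (7,5)→{5}; (8,8)→{1,8}. Safe: 3. Place at column 3.
Row 9: attacked by (1,3)→{3}; (2,1)→{1,8}; (3,4)→{4}; (4,7)→{2,7}; (5,9)→{5,9}; (6,2)→{2,5}; (7,5)→{3,5,7}; (8,8)→{7,8,9}. Safe: 6. Place at column 6.
Columns [3, 1, 4, 7, 9, 2, 5, 8, 6], r−c [-2, 1, -1, -3, -4, 4, 2, 0, 3], r+c [4, 3, 7, 11, 14, 8, 12, 16, 15] are all distinct, so no two queens attack.

(1,3) (2,1) (3,4) (4,7) (5,9) (6,2) (7,5) (8,8) (9,6)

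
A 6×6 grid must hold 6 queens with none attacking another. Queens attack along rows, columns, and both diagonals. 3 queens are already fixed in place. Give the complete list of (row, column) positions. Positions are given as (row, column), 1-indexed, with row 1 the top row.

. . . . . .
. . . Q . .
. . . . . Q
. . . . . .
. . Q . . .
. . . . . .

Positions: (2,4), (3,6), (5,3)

(1,2) (2,4) (3,6) (4,1) (5,3) (6,5)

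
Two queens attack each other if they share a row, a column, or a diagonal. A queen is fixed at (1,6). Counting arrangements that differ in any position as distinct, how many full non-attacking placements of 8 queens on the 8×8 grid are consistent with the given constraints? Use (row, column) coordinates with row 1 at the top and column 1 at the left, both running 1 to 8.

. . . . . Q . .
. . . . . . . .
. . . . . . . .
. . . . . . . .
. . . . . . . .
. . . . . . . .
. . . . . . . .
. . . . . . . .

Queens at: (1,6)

Branch on row 2: col 1 → 1; col 2 → 2; col 3 → 8; col 4 → 4; col 8 → 1.
Sum: 1 + 2 + 8 + 4 + 1 = 16.

16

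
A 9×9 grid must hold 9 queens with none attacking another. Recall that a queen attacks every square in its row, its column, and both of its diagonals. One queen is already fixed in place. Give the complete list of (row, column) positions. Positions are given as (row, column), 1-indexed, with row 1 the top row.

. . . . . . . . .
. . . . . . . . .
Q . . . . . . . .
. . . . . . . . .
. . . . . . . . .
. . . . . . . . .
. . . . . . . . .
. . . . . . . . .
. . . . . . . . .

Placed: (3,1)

(1,6) (2,3) (3,1) (4,8) (5,4) (6,9) (7,7) (8,5) (9,2)

Row 1: attacked by (3,1)→{1,3}. Safe: 2, 4, 5, 6, 7, 8, 9. Place at column 6.
Row 2: attacked by (1,6)→{5,6,7}; (3,1)→{1,2}. Safe: 3, 4, 8, 9. Place at column 3.
Row 4: attacked by (1,6)→{3,6,9}; (2,3)→{1,3,5}; (3,1)→{1,2}. Safe: 4, 7, 8. Place at column 8.
Row 5: attacked by (1,6)→{2,6}; (2,3)→{3,6}; (3,1)→{1,3}; (4,8)→{7,8,9}. Safe: 4, 5. Place at column 4.
Row 6: attacked by (1,6)→{1,6}; (2,3)→{3,7}; (3,1)→{1,4}; (4,8)→{6,8}; (5,4)→{3,4,5}. Safe: 2, 9. Place at column 9.
Row 7: attacked by (1,6)→{6}; (2,3)→{3,8}; (3,1)→{1,5}; (4,8)→{5,8}; (5,4)→{2,4,6}; (6,9)→{8,9}. Safe: 7. Place at column 7.
Row 8: attacked by (1,6)→{6}; (2,3)→{3,9}; (3,1)→{1,6}; (4,8)→{4,8}; (5,4)→{1,4,7}; (6,9)→{7,9}; (7,7)→{6,7,8}. Safe: 2, 5. Place at column 5.
Row 9: attacked by (1,6)→{6}; (2,3)→{3}; (3,1)→{1,7}; (4,8)→{3,8}; (5,4)→{4,8}; (6,9)→{6,9}; (7,7)→{5,7,9}; (8,5)→{4,5,6}. Safe: 2. Place at column 2.
Columns [6, 3, 1, 8, 4, 9, 7, 5, 2], r−c [-5, -1, 2, -4, 1, -3, 0, 3, 7], r+c [7, 5, 4, 12, 9, 15, 14, 13, 11] are all distinct, so no two queens attack.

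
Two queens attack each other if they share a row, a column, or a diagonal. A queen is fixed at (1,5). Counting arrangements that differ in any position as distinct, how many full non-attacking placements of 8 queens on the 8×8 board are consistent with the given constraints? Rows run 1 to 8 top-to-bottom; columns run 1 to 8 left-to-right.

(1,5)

18

Branch on row 2: col 1 → 3; col 2 → 4; col 3 → 3; col 7 → 6; col 8 → 2.
Sum: 3 + 4 + 3 + 6 + 2 = 18.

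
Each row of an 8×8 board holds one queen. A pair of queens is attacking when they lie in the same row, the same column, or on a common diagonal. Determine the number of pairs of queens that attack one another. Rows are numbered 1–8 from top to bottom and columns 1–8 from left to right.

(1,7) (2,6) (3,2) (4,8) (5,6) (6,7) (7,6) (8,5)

11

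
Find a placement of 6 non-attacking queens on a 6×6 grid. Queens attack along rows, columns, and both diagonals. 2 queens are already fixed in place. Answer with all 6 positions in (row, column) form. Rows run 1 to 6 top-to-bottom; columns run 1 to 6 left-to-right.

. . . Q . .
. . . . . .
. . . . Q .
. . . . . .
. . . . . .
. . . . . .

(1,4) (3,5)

Row 2: attacked by (1,4)→{3,4,5}; (3,5)→{4,5,6}. Safe: 1, 2. Place at column 1.
Row 4: attacked by (1,4)→{1,4}; (2,1)→{1,3}; (3,5)→{4,5,6}. Safe: 2. Place at column 2.
Row 5: attacked by (1,4)→{4}; (2,1)→{1,4}; (3,5)→{3,5}; (4,2)→{1,2,3}. Safe: 6. Place at column 6.
Row 6: attacked by (1,4)→{4}; (2,1)→{1,5}; (3,5)→{2,5}; (4,2)→{2,4}; (5,6)→{5,6}. Safe: 3. Place at column 3.
Columns [4, 1, 5, 2, 6, 3], r−c [-3, 1, -2, 2, -1, 3], r+c [5, 3, 8, 6, 11, 9] are all distinct, so no two queens attack.

(1,4) (2,1) (3,5) (4,2) (5,6) (6,3)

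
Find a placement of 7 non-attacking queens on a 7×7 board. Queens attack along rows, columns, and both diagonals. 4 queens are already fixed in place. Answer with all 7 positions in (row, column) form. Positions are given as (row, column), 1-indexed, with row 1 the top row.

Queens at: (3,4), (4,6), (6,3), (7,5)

(1,7) (2,2) (3,4) (4,6) (5,1) (6,3) (7,5)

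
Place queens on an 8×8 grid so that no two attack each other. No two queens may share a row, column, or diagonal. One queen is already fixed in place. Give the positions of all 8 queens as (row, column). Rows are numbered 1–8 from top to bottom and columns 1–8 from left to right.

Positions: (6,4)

Row 1: attacked by (6,4)→{4}. Safe: 1, 2, 3, 5, 6, 7, 8. Place at column 1.
Row 2: attacked by (1,1)→{1,2}; (6,4)→{4,8}. Safe: 3, 5, 6, 7. Place at column 7.
Row 3: attacked by (1,1)→{1,3}; (2,7)→{6,7,8}; (6,4)→{1,4,7}. Safe: 2, 5. Place at column 5.
Row 4: attacked by (1,1)→{1,4}; (2,7)→{5,7}; (3,5)→{4,5,6}; (6,4)→{2,4,6}. Safe: 3, 8. Place at column 8.
Row 5: attacked by (1,1)→{1,5}; (2,7)→{4,7}; (3,5)→{3,5,7}; (4,8)→{7,8}; (6,4)→{3,4,5}. Safe: 2, 6. Place at column 2.
Row 7: attacked by (1,1)→{1,7}; (2,7)→{2,7}; (3,5)→{1,5}; (4,8)→{5,8}; (5,2)→{2,4}; (6,4)→{3,4,5}. Safe: 6. Place at column 6.
Row 8: attacked by (1,1)→{1,8}; (2,7)→{1,7}; (3,5)→{5}; (4,8)→{4,8}; (5,2)→{2,5}; (6,4)→{2,4,6}; (7,6)→{5,6,7}. Safe: 3. Place at column 3.
Columns [1, 7, 5, 8, 2, 4, 6, 3], r−c [0, -5, -2, -4, 3, 2, 1, 5], r+c [2, 9, 8, 12, 7, 10, 13, 11] are all distinct, so no two queens attack.

(1,1) (2,7) (3,5) (4,8) (5,2) (6,4) (7,6) (8,3)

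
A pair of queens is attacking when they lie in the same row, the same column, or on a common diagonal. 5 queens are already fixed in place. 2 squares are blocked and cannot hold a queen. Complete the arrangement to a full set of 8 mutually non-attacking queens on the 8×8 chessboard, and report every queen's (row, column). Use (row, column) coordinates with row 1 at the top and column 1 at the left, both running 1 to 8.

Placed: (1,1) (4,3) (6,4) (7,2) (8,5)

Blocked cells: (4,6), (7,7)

(1,1) (2,6) (3,8) (4,3) (5,7) (6,4) (7,2) (8,5)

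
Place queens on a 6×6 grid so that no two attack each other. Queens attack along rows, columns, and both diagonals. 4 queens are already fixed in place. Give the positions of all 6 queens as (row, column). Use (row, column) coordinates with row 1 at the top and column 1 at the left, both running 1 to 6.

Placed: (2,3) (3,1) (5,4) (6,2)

Row 1: attacked by (2,3)→{2,3,4}; (3,1)→{1,3}; (5,4)→{4}; (6,2)→{2}. Safe: 5, 6. Place at column 5.
Row 4: attacked by (1,5)→{2,5}; (2,3)→{1,3,5}; (3,1)→{1,2}; (5,4)→{3,4,5}; (6,2)→{2,4}. Safe: 6. Place at column 6.
Columns [5, 3, 1, 6, 4, 2], r−c [-4, -1, 2, -2, 1, 4], r+c [6, 5, 4, 10, 9, 8] are all distinct, so no two queens attack.

(1,5) (2,3) (3,1) (4,6) (5,4) (6,2)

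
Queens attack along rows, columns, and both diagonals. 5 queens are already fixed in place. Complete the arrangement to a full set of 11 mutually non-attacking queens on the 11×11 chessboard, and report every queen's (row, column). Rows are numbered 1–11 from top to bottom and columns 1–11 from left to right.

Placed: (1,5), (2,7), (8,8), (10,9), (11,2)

(1,5) (2,7) (3,11) (4,1) (5,6) (6,4) (7,10) (8,8) (9,3) (10,9) (11,2)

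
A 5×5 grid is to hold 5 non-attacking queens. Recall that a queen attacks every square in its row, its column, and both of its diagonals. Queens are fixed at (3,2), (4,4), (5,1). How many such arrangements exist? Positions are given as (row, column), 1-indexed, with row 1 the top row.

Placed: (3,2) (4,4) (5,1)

1

Branch on row 1: col 3 → 1.
Sum: 1 = 1.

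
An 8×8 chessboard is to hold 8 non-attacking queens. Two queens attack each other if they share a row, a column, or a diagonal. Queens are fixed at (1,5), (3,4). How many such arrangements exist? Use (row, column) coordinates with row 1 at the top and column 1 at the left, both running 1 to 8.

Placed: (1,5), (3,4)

6

Branch on row 2: col 1 → 1; col 2 → 2; col 7 → 1; col 8 → 2.
Sum: 1 + 2 + 1 + 2 = 6.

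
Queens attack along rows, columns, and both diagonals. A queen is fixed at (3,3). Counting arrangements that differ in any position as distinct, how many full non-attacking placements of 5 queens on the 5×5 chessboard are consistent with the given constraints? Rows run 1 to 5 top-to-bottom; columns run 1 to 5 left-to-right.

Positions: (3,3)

2

Branch on row 1: col 2 → 1; col 4 → 1.
Sum: 1 + 1 = 2.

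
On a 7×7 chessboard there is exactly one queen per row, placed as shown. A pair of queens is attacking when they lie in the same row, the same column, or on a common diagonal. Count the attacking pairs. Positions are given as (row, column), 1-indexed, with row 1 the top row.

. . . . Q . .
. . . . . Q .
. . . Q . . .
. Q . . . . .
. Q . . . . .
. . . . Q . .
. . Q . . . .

5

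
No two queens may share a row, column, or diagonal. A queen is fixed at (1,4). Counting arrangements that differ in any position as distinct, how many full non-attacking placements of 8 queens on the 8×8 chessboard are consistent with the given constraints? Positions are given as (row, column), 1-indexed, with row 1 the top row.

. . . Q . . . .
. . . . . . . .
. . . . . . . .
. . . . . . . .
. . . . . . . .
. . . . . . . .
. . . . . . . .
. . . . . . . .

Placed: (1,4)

Branch on row 2: col 1 → 2; col 2 → 6; col 6 → 3; col 7 → 4; col 8 → 3.
Sum: 2 + 6 + 3 + 4 + 3 = 18.

18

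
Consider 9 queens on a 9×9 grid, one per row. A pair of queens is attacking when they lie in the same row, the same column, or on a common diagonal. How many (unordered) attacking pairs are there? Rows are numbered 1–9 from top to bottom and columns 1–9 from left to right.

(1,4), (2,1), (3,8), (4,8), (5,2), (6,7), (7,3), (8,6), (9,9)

Same column: (3,8)–(4,8) (column 8).
Total attacking pairs: 1.

1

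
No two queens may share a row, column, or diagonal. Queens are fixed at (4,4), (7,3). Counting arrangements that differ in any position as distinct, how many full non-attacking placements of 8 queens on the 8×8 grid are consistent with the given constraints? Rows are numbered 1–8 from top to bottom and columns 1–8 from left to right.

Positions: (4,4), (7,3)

Branch on row 1: col 2 → 0; col 5 → 2; col 6 → 0; col 8 → 0.
Sum: 0 + 2 + 0 + 0 = 2.

2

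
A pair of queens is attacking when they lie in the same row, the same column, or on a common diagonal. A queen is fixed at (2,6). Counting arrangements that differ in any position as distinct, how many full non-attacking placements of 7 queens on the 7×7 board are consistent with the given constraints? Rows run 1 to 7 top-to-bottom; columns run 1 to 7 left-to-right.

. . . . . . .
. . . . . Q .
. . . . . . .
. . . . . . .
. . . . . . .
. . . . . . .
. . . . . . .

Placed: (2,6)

Branch on row 1: col 1 → 1; col 2 → 1; col 3 → 1; col 4 → 1.
Sum: 1 + 1 + 1 + 1 = 4.

4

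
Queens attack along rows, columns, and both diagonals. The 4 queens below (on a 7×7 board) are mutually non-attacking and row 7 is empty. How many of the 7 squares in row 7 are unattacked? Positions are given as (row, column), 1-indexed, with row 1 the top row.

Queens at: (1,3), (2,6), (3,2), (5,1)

(1,3) attacks row 7 at column 3.
(2,6) attacks row 7 at column 6 and diagonals 1.
(3,2) attacks row 7 at column 2 and diagonals 6.
(5,1) attacks row 7 at column 1 and diagonals 3.
Attacked columns: {1, 2, 3, 6}. Safe: {4, 5, 7}.

3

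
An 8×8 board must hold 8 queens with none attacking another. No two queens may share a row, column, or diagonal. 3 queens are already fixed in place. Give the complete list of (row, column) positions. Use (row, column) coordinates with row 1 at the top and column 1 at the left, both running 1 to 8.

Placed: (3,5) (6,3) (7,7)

Row 1: attacked by (3,5)→{3,5,7}; (6,3)→{3,8}; (7,7)→{1,7}. Safe: 2, 4, 6. Place at column 6.
Row 2: attacked by (1,6)→{5,6,7}; (3,5)→{4,5,6}; (6,3)→{3,7}; (7,7)→{2,7}. Safe: 1, 8. Place at column 1.
Row 4: attacked by (1,6)→{3,6}; (2,1)→{1,3}; (3,5)→{4,5,6}; (6,3)→{1,3,5}; (7,7)→{4,7}. Safe: 2, 8. Place at column 2.
Row 5: attacked by (1,6)→{2,6}; (2,1)→{1,4}; (3,5)→{3,5,7}; (4,2)→{1,2,3}; (6,3)→{2,3,4}; (7,7)→{5,7}. Safe: 8. Place at column 8.
Row 8: attacked by (1,6)→{6}; (2,1)→{1,7}; (3,5)→{5}; (4,2)→{2,6}; (5,8)→{5,8}; (6,3)→{1,3,5}; (7,7)→{6,7,8}. Safe: 4. Place at column 4.
Columns [6, 1, 5, 2, 8, 3, 7, 4], r−c [-5, 1, -2, 2, -3, 3, 0, 4], r+c [7, 3, 8, 6, 13, 9, 14, 12] are all distinct, so no two queens attack.

(1,6) (2,1) (3,5) (4,2) (5,8) (6,3) (7,7) (8,4)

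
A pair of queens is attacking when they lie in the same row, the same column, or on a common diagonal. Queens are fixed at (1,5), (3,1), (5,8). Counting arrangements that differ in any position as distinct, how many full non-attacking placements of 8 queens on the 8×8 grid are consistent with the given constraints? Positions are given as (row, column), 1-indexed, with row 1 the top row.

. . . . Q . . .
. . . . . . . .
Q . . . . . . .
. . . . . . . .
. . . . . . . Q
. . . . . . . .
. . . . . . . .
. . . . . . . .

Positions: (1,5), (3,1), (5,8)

Branch on row 2: col 3 → 1; col 7 → 1.
Sum: 1 + 1 = 2.

2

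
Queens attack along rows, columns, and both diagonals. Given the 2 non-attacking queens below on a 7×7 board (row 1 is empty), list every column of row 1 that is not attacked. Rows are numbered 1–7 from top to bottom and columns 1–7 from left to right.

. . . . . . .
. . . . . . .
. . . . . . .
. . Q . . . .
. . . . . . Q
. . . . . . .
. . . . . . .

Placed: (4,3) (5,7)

columns 1, 2, 4, 5

(4,3) attacks row 1 at column 3 and diagonals 6.
(5,7) attacks row 1 at column 7 and diagonals 3.
Attacked columns: {3, 6, 7}. Safe: {1, 2, 4, 5}.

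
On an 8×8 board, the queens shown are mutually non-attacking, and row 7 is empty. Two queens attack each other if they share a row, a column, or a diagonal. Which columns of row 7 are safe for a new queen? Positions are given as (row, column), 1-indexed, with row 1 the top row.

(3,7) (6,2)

(3,7) attacks row 7 at column 7 and diagonals 3.
(6,2) attacks row 7 at column 2 and diagonals 1, 3.
Attacked columns: {1, 2, 3, 7}. Safe: {4, 5, 6, 8}.

columns 4, 5, 6, 8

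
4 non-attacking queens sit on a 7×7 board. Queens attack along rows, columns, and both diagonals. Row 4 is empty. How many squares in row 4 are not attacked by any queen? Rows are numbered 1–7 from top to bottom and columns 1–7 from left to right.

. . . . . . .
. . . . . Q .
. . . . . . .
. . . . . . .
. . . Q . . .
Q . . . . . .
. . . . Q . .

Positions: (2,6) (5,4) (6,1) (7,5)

1

(2,6) attacks row 4 at column 6 and diagonals 4.
(5,4) attacks row 4 at column 4 and diagonals 3, 5.
(6,1) attacks row 4 at column 1 and diagonals 3.
(7,5) attacks row 4 at column 5 and diagonals 2.
Attacked columns: {1, 2, 3, 4, 5, 6}. Safe: {7}.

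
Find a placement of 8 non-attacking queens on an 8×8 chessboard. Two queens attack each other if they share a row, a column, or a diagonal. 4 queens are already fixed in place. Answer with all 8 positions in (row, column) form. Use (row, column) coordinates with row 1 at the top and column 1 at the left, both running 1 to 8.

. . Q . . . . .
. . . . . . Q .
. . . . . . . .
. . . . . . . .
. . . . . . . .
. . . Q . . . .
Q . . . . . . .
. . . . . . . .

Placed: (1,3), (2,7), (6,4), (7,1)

(1,3) (2,7) (3,2) (4,8) (5,6) (6,4) (7,1) (8,5)

Row 3: attacked by (1,3)→{1,3,5}; (2,7)→{6,7,8}; (6,4)→{1,4,7}; (7,1)→{1,5}. Safe: 2. Place at column 2.
Row 4: attacked by (1,3)→{3,6}; (2,7)→{5,7}; (3,2)→{1,2,3}; (6,4)→{2,4,6}; (7,1)→{1,4}. Safe: 8. Place at column 8.
Row 5: attacked by (1,3)→{3,7}; (2,7)→{4,7}; (3,2)→{2,4}; (4,8)→{7,8}; (6,4)→{3,4,5}; (7,1)→{1,3}. Safe: 6. Place at column 6.
Row 8: attacked by (1,3)→{3}; (2,7)→{1,7}; (3,2)→{2,7}; (4,8)→{4,8}; (5,6)→{3,6}; (6,4)→{2,4,6}; (7,1)→{1,2}. Safe: 5. Place at column 5.
Columns [3, 7, 2, 8, 6, 4, 1, 5], r−c [-2, -5, 1, -4, -1, 2, 6, 3], r+c [4, 9, 5, 12, 11, 10, 8, 13] are all distinct, so no two queens attack.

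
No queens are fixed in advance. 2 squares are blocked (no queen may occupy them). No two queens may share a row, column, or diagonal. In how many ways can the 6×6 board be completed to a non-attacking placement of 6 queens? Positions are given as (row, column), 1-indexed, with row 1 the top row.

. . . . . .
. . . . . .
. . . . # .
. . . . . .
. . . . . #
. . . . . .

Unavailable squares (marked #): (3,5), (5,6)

3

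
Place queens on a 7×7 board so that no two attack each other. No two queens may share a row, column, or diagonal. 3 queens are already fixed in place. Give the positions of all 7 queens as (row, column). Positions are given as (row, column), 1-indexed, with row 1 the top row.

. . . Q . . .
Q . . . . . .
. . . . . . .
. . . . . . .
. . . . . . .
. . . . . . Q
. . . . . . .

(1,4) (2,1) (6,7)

(1,4) (2,1) (3,3) (4,6) (5,2) (6,7) (7,5)

Row 3: attacked by (1,4)→{2,4,6}; (2,1)→{1,2}; (6,7)→{4,7}. Safe: 3, 5. Place at column 3.
Row 4: attacked by (1,4)→{1,4,7}; (2,1)→{1,3}; (3,3)→{2,3,4}; (6,7)→{5,7}. Safe: 6. Place at column 6.
Row 5: attacked by (1,4)→{4}; (2,1)→{1,4}; (3,3)→{1,3,5}; (4,6)→{5,6,7}; (6,7)→{6,7}. Safe: 2. Place at column 2.
Row 7: attacked by (1,4)→{4}; (2,1)→{1,6}; (3,3)→{3,7}; (4,6)→{3,6}; (5,2)→{2,4}; (6,7)→{6,7}. Safe: 5. Place at column 5.
Columns [4, 1, 3, 6, 2, 7, 5], r−c [-3, 1, 0, -2, 3, -1, 2], r+c [5, 3, 6, 10, 7, 13, 12] are all distinct, so no two queens attack.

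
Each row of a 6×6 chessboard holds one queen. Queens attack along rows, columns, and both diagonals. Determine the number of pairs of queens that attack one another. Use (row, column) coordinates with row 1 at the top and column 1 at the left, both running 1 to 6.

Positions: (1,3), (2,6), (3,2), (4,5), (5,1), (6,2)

3

Same column: (3,2)–(6,2) (column 2).
Same diagonal: (2,6)–(6,2) (|2−6| = |6−2| = 4); (5,1)–(6,2) (|5−6| = |1−2| = 1).
Total attacking pairs: 3.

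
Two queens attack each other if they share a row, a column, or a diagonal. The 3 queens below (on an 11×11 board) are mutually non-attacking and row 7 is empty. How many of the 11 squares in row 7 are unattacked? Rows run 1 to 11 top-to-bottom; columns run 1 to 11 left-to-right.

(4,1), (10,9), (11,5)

6

(4,1) attacks row 7 at column 1 and diagonals 4.
(10,9) attacks row 7 at column 9 and diagonals 6.
(11,5) attacks row 7 at column 5 and diagonals 1, 9.
Attacked columns: {1, 4, 5, 6, 9}. Safe: {2, 3, 7, 8, 10, 11}.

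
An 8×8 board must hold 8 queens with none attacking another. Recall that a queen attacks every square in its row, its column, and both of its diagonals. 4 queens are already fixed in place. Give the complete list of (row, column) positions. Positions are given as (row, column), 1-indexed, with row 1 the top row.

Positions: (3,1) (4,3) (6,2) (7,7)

(1,8) (2,4) (3,1) (4,3) (5,6) (6,2) (7,7) (8,5)

Row 1: attacked by (3,1)→{1,3}; (4,3)→{3,6}; (6,2)→{2,7}; (7,7)→{1,7}. Safe: 4, 5, 8. Place at column 8.
Row 2: attacked by (1,8)→{7,8}; (3,1)→{1,2}; (4,3)→{1,3,5}; (6,2)→{2,6}; (7,7)→{2,7}. Safe: 4. Place at column 4.
Row 5: attacked by (1,8)→{4,8}; (2,4)→{1,4,7}; (3,1)→{1,3}; (4,3)→{2,3,4}; (6,2)→{1,2,3}; (7,7)→{5,7}. Safe: 6. Place at column 6.
Row 8: attacked by (1,8)→{1,8}; (2,4)→{4}; (3,1)→{1,6}; (4,3)→{3,7}; (5,6)→{3,6}; (6,2)→{2,4}; (7,7)→{6,7,8}. Safe: 5. Place at column 5.
Columns [8, 4, 1, 3, 6, 2, 7, 5], r−c [-7, -2, 2, 1, -1, 4, 0, 3], r+c [9, 6, 4, 7, 11, 8, 14, 13] are all distinct, so no two queens attack.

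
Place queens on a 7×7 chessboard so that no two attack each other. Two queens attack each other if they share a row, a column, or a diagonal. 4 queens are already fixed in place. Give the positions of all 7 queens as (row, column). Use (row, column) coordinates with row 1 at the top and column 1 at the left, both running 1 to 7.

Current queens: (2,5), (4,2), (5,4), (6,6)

Row 1: attacked by (2,5)→{4,5,6}; (4,2)→{2,5}; (5,4)→{4}; (6,6)→{1,6}. Safe: 3, 7. Place at column 3.
Row 3: attacked by (1,3)→{1,3,5}; (2,5)→{4,5,6}; (4,2)→{1,2,3}; (5,4)→{2,4,6}; (6,6)→{3,6}. Safe: 7. Place at column 7.
Row 7: attacked by (1,3)→{3}; (2,5)→{5}; (3,7)→{3,7}; (4,2)→{2,5}; (5,4)→{2,4,6}; (6,6)→{5,6,7}. Safe: 1. Place at column 1.
Columns [3, 5, 7, 2, 4, 6, 1], r−c [-2, -3, -4, 2, 1, 0, 6], r+c [4, 7, 10, 6, 9, 12, 8] are all distinct, so no two queens attack.

(1,3) (2,5) (3,7) (4,2) (5,4) (6,6) (7,1)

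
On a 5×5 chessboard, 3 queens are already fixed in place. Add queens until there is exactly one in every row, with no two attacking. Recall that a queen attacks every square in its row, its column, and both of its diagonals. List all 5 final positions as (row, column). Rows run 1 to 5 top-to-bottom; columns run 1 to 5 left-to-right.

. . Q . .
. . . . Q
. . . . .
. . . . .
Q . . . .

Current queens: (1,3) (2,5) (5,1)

(1,3) (2,5) (3,2) (4,4) (5,1)

Row 3: attacked by (1,3)→{1,3,5}; (2,5)→{4,5}; (5,1)→{1,3}. Safe: 2. Place at column 2.
Row 4: attacked by (1,3)→{3}; (2,5)→{3,5}; (3,2)→{1,2,3}; (5,1)→{1,2}. Safe: 4. Place at column 4.
Columns [3, 5, 2, 4, 1], r−c [-2, -3, 1, 0, 4], r+c [4, 7, 5, 8, 6] are all distinct, so no two queens attack.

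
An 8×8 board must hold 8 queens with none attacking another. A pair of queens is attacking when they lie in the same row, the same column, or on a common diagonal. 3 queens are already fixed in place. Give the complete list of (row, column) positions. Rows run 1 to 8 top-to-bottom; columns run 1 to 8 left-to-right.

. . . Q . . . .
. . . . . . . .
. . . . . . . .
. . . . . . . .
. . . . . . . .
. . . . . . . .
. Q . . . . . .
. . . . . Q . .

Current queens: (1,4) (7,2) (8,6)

(1,4) (2,8) (3,5) (4,3) (5,1) (6,7) (7,2) (8,6)

Row 2: attacked by (1,4)→{3,4,5}; (7,2)→{2,7}; (8,6)→{6}. Safe: 1, 8. Place at column 8.
Row 3: attacked by (1,4)→{2,4,6}; (2,8)→{7,8}; (7,2)→{2,6}; (8,6)→{1,6}. Safe: 3, 5. Place at column 5.
Row 4: attacked by (1,4)→{1,4,7}; (2,8)→{6,8}; (3,5)→{4,5,6}; (7,2)→{2,5}; (8,6)→{2,6}. Safe: 3. Place at column 3.
Row 5: attacked by (1,4)→{4,8}; (2,8)→{5,8}; (3,5)→{3,5,7}; (4,3)→{2,3,4}; (7,2)→{2,4}; (8,6)→{3,6}. Safe: 1. Place at column 1.
Row 6: attacked by (1,4)→{4}; (2,8)→{4,8}; (3,5)→{2,5,8}; (4,3)→{1,3,5}; (5,1)→{1,2}; (7,2)→{1,2,3}; (8,6)→{4,6,8}. Safe: 7. Place at column 7.
Columns [4, 8, 5, 3, 1, 7, 2, 6], r−c [-3, -6, -2, 1, 4, -1, 5, 2], r+c [5, 10, 8, 7, 6, 13, 9, 14] are all distinct, so no two queens attack.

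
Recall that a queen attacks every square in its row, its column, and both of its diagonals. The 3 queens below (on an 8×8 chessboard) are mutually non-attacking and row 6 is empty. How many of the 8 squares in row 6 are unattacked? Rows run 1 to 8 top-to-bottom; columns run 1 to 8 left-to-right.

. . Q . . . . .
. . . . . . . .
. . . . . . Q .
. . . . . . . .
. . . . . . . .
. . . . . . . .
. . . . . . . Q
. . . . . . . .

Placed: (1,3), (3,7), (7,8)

4

(1,3) attacks row 6 at column 3 and diagonals 8.
(3,7) attacks row 6 at column 7 and diagonals 4.
(7,8) attacks row 6 at column 8 and diagonals 7.
Attacked columns: {3, 4, 7, 8}. Safe: {1, 2, 5, 6}.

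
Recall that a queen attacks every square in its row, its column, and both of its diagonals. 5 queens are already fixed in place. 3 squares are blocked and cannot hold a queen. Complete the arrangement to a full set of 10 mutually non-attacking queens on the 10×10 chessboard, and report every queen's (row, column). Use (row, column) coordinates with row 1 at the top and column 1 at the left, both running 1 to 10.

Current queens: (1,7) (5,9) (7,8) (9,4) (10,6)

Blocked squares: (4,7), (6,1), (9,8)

(1,7) (2,10) (3,3) (4,1) (5,9) (6,5) (7,8) (8,2) (9,4) (10,6)

Row 2: attacked by (1,7)→{6,7,8}; (5,9)→{6,9}; (7,8)→{3,8}; (9,4)→{4}; (10,6)→{6}. Safe: 1, 2, 5, 10. Place at column 10.
Row 3: attacked by (1,7)→{5,7,9}; (2,10)→{9,10}; (5,9)→{7,9}; (7,8)→{4,8}; (9,4)→{4,10}; (10,6)→{6}. Safe: 1, 2, 3. Place at column 3.
Row 4: attacked by (1,7)→{4,7,10}; (2,10)→{8,10}; (3,3)→{2,3,4}; (5,9)→{8,9,10}; (7,8)→{5,8}; (9,4)→{4,9}; (10,6)→{6}. Blocked: 7. Safe: 1. Place at column 1.
Row 6: attacked by (1,7)→{2,7}; (2,10)→{6,10}; (3,3)→{3,6}; (4,1)→{1,3}; (5,9)→{8,9,10}; (7,8)→{7,8,9}; (9,4)→{1,4,7}; (10,6)→{2,6,10}. Blocked: 1. Safe: 5. Place at column 5.
Row 8: attacked by (1,7)→{7}; (2,10)→{4,10}; (3,3)→{3,8}; (4,1)→{1,5}; (5,9)→{6,9}; (6,5)→{3,5,7}; (7,8)→{7,8,9}; (9,4)→{3,4,5}; (10,6)→{4,6,8}. Safe: 2. Place at column 2.
Columns [7, 10, 3, 1, 9, 5, 8, 2, 4, 6], r−c [-6, -8, 0, 3, -4, 1, -1, 6, 5, 4], r+c [8, 12, 6, 5, 14, 11, 15, 10, 13, 16] are all distinct, so no two queens attack.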